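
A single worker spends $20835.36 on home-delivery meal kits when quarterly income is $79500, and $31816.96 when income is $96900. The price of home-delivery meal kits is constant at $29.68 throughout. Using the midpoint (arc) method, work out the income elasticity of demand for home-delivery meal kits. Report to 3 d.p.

With a constant price, Q₁ = 20835.36/29.68 = 702.000 and Q₂ = 31816.96/29.68 = 1072.000 (equivalently, work directly with expenditure since P cancels).
Midpoint %ΔQ = (31816.96 − 20835.36)/26326.16 = 0.41714; midpoint %ΔI = (96900 − 79500)/88200 = 0.19728.
η = 0.41714 / 0.19728 = 2.114.

2.114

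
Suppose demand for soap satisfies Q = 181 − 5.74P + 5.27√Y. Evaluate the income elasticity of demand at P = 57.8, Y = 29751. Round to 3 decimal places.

At P = 57.8, Y = 29751: Q = 758.223.
Holding P constant, ∂Q/∂Y = 5.27/(2√Y) = 0.0152767.
η_Y = (∂Q/∂Y)·(Y/Q) = 0.0152767 × (29751/758.223) = 0.599.

0.599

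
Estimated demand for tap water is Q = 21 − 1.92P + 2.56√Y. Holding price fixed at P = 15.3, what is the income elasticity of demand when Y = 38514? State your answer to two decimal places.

At P = 15.3, Y = 38514: Q = 494.024.
Holding P constant, ∂Q/∂Y = 2.56/(2√Y) = 0.0065223.
η_Y = (∂Q/∂Y)·(Y/Q) = 0.0065223 × (38514/494.024) = 0.51.

0.51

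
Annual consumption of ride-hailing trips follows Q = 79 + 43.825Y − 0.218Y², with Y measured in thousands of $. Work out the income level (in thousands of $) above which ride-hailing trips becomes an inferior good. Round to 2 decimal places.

100.52

dQ/dY = 43.825 − 0.436Y.
The good is inferior where dQ/dY < 0. Setting dQ/dY = 0 gives Y = 43.825 / 0.436 = 100.52.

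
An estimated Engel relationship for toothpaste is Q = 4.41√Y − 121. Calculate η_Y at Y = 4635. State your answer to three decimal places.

At Y = 4635: Q = 179.236.
dQ/dY = 4.41/(2√Y) = 0.032388 at this income.
η = (dQ/dY)·(Y/Q) = 0.032388 × (4635/179.236) = 0.838.

0.838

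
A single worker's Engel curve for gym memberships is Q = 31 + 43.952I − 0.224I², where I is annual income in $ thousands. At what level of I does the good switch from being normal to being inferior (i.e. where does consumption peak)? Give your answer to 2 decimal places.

98.11

dQ/dI = 43.952 − 0.448I.
The good is inferior where dQ/dI < 0. Setting dQ/dI = 0 gives I = 43.952 / 0.448 = 98.11.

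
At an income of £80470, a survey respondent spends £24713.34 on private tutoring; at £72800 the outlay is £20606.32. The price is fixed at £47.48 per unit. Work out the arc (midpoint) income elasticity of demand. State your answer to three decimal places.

With a constant price, Q₁ = 24713.34/47.48 = 520.500 and Q₂ = 20606.32/47.48 = 434.000 (equivalently, work directly with expenditure since P cancels).
Midpoint %ΔQ = (20606.32 − 24713.34)/22659.83 = -0.18125; midpoint %ΔI = (72800 − 80470)/76635 = -0.10008.
η = -0.18125 / -0.10008 = 1.811.

1.811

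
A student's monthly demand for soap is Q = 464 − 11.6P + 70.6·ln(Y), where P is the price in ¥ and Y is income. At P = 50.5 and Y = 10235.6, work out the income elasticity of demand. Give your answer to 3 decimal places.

0.133

At P = 50.5, Y = 10235.6: Q = 530.094.
Holding P constant, ∂Q/∂Y = 70.6/Y = 0.0068975.
η_Y = (∂Q/∂Y)·(Y/Q) = 0.0068975 × (10235.6/530.094) = 0.133.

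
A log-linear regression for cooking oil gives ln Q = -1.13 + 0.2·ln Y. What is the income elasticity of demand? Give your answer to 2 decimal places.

In a log-linear demand, the coefficient on ln Y is the income elasticity.
So η = 0.20.

0.20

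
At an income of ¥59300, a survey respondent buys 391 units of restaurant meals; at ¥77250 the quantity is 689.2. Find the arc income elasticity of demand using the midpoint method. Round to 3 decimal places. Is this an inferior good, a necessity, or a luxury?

ΔQ = 689.2 − 391 = 298.2; midpoint Q̄ = (391 + 689.2)/2 = 540.1.
ΔI = 77250 − 59300 = 17950; midpoint Ī = (59300 + 77250)/2 = 68275.
η = (ΔQ/Q̄) ÷ (ΔI/Ī) = (298.2/540.1) ÷ (17950/68275) = 2.100.
η > 1 ⇒ luxury.

2.100 (luxury)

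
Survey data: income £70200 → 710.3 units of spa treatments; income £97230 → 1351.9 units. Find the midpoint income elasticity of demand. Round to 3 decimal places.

ΔQ = 1351.9 − 710.3 = 641.6; midpoint Q̄ = (710.3 + 1351.9)/2 = 1031.1.
ΔI = 97230 − 70200 = 27030; midpoint Ī = (70200 + 97230)/2 = 83715.
η = (ΔQ/Q̄) ÷ (ΔI/Ī) = (641.6/1031.1) ÷ (27030/83715) = 1.927.

1.927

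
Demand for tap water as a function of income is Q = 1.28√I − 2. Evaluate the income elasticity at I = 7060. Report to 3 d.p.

0.509

At I = 7060: Q = 105.550.
dQ/dI = 1.28/(2√I) = 0.00761689 at this income.
η = (dQ/dI)·(I/Q) = 0.00761689 × (7060/105.550) = 0.509.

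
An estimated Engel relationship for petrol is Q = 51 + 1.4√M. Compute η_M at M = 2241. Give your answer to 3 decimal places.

0.283

At M = 2241: Q = 117.275.
dQ/dM = 1.4/(2√M) = 0.0147869 at this income.
η = (dQ/dM)·(M/Q) = 0.0147869 × (2241/117.275) = 0.283.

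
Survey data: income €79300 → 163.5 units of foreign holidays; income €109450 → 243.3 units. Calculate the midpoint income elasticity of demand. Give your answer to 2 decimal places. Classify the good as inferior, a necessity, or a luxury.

1.23 (luxury)

ΔQ = 243.3 − 163.5 = 79.8; midpoint Q̄ = (163.5 + 243.3)/2 = 203.4.
ΔI = 109450 − 79300 = 30150; midpoint Ī = (79300 + 109450)/2 = 94375.
η = (ΔQ/Q̄) ÷ (ΔI/Ī) = (79.8/203.4) ÷ (30150/94375) = 1.23.
η > 1 ⇒ luxury.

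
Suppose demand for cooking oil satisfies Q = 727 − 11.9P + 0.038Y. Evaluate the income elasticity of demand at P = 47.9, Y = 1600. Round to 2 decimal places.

At P = 47.9, Y = 1600: Q = 217.790.
Holding P constant, ∂Q/∂Y = 0.038.
η_Y = (∂Q/∂Y)·(Y/Q) = 0.038 × (1600/217.790) = 0.28.

0.28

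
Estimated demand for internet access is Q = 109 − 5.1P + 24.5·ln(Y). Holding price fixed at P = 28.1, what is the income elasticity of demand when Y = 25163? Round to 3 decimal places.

0.115

At P = 28.1, Y = 25163: Q = 213.952.
Holding P constant, ∂Q/∂Y = 24.5/Y = 0.000973652.
η_Y = (∂Q/∂Y)·(Y/Q) = 0.000973652 × (25163/213.952) = 0.115.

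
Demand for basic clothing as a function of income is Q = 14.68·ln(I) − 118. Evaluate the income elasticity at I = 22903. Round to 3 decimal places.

At I = 22903: Q = 29.373.
dQ/dI = 14.68/I = 0.000640964 at this income.
η = (dQ/dI)·(I/Q) = 0.000640964 × (22903/29.373) = 0.500.

0.500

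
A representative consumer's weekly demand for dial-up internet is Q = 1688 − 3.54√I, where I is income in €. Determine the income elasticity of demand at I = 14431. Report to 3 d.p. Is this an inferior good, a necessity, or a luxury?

At I = 14431: Q = 1262.743.
dQ/dI = -3.54/(2√I) = -0.0147341 at this income.
η = (dQ/dI)·(I/Q) = -0.0147341 × (14431/1262.743) = -0.168.
Since η < 0, the good is an inferior good.

-0.168 (inferior good)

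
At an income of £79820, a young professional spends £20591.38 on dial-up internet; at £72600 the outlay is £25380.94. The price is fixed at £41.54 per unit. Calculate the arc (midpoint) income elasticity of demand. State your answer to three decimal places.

With a constant price, Q₁ = 20591.38/41.54 = 495.700 and Q₂ = 25380.94/41.54 = 611.000 (equivalently, work directly with expenditure since P cancels).
Midpoint %ΔQ = (25380.94 − 20591.38)/22986.16 = 0.20837; midpoint %ΔI = (72600 − 79820)/76210 = -0.09474.
η = 0.20837 / -0.09474 = -2.199.

-2.199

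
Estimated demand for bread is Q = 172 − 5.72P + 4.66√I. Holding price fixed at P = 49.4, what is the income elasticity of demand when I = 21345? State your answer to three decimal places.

At P = 49.4, I = 21345: Q = 570.255.
Holding P constant, ∂Q/∂I = 4.66/(2√I) = 0.0159481.
η_I = (∂Q/∂I)·(I/Q) = 0.0159481 × (21345/570.255) = 0.597.

0.597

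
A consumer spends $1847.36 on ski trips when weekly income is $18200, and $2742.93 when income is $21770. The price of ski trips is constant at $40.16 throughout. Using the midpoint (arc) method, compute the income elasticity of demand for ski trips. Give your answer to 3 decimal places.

2.184

With a constant price, Q₁ = 1847.36/40.16 = 46.000 and Q₂ = 2742.93/40.16 = 68.300 (equivalently, work directly with expenditure since P cancels).
Midpoint %ΔQ = (2742.93 − 1847.36)/2295.15 = 0.39020; midpoint %ΔI = (21770 − 18200)/19985 = 0.17863.
η = 0.39020 / 0.17863 = 2.184.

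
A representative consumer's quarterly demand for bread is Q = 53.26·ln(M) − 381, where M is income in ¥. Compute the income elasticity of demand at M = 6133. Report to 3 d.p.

0.638

At M = 6133: Q = 83.504.
dQ/dM = 53.26/M = 0.00868417 at this income.
η = (dQ/dM)·(M/Q) = 0.00868417 × (6133/83.504) = 0.638.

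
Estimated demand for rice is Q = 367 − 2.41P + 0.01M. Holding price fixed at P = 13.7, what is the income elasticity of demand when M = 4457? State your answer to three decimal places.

At P = 13.7, M = 4457: Q = 378.553.
Holding P constant, ∂Q/∂M = 0.01.
η_M = (∂Q/∂M)·(M/Q) = 0.01 × (4457/378.553) = 0.118.

0.118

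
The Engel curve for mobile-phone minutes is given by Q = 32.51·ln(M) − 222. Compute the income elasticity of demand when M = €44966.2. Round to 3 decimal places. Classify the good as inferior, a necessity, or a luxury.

At M = 44966.2: Q = 126.301.
dQ/dM = 32.51/M = 0.000722987 at this income.
η = (dQ/dM)·(M/Q) = 0.000722987 × (44966.2/126.301) = 0.257.
Since 0 < η < 1, the good is a necessity.

0.257 (necessity)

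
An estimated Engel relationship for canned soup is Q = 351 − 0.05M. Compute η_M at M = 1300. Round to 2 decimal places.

At M = 1300: Q = 286.000.
dQ/dM = −0.05.
η = (dQ/dM)·(M/Q) = -0.05 × (1300/286.000) = -0.23.

-0.23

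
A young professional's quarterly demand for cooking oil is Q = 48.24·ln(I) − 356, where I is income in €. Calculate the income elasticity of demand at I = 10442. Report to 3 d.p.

0.534

At I = 10442: Q = 90.393.
dQ/dI = 48.24/I = 0.0046198 at this income.
η = (dQ/dI)·(I/Q) = 0.0046198 × (10442/90.393) = 0.534.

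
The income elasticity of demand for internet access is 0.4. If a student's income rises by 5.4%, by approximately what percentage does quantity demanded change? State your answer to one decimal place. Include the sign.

%ΔQ ≈ η × %ΔI = 0.4 × 5.4% = 2.2%.

2.2%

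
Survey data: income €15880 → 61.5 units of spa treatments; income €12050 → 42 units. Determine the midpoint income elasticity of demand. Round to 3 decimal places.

ΔQ = 42 − 61.5 = -19.5; midpoint Q̄ = (61.5 + 42)/2 = 51.75.
ΔI = 12050 − 15880 = -3830; midpoint Ī = (15880 + 12050)/2 = 13965.
η = (ΔQ/Q̄) ÷ (ΔI/Ī) = (-19.5/51.75) ÷ (-3830/13965) = 1.374.

1.374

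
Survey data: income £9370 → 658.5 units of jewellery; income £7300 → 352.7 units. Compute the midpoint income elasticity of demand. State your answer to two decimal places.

ΔQ = 352.7 − 658.5 = -305.8; midpoint Q̄ = (658.5 + 352.7)/2 = 505.6.
ΔI = 7300 − 9370 = -2070; midpoint Ī = (9370 + 7300)/2 = 8335.
η = (ΔQ/Q̄) ÷ (ΔI/Ī) = (-305.8/505.6) ÷ (-2070/8335) = 2.44.

2.44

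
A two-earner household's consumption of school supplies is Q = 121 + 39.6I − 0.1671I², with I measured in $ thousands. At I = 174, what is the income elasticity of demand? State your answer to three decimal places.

-1.653

At I = 174: Q = 1952.2804.
dQ/dI = 39.6 − 0.3342I = -18.55080.
η = (dQ/dI)·(I/Q) = -18.55080 × (174/1952.2804) = -1.653.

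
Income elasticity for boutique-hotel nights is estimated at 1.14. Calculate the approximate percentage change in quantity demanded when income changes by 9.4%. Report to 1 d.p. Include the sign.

10.7%

%ΔQ ≈ η × %ΔI = 1.14 × 9.4% = 10.7%.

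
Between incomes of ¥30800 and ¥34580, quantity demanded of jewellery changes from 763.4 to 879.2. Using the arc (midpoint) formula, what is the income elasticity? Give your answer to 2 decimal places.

1.22

ΔQ = 879.2 − 763.4 = 115.8; midpoint Q̄ = (763.4 + 879.2)/2 = 821.3.
ΔI = 34580 − 30800 = 3780; midpoint Ī = (30800 + 34580)/2 = 32690.
η = (ΔQ/Q̄) ÷ (ΔI/Ī) = (115.8/821.3) ÷ (3780/32690) = 1.22.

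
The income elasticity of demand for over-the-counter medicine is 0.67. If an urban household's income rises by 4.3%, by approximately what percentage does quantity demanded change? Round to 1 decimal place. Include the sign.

%ΔQ ≈ η × %ΔI = 0.67 × 4.3% = 2.9%.

2.9%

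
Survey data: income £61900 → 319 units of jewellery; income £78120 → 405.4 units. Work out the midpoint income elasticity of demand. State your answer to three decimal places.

ΔQ = 405.4 − 319 = 86.4; midpoint Q̄ = (319 + 405.4)/2 = 362.2.
ΔI = 78120 − 61900 = 16220; midpoint Ī = (61900 + 78120)/2 = 70010.
η = (ΔQ/Q̄) ÷ (ΔI/Ī) = (86.4/362.2) ÷ (16220/70010) = 1.030.

1.030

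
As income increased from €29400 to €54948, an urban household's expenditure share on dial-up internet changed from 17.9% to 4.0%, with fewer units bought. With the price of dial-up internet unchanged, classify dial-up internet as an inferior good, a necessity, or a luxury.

inferior good

Quantity demanded falls as income rises, so η < 0.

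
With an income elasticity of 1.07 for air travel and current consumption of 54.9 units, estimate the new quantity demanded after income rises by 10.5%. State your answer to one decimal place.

%ΔQ ≈ η × %ΔI = 1.07 × 10.5% = 11.235%.
New Q ≈ 54.9 × (1 + 0.11235) = 61.1.

61.1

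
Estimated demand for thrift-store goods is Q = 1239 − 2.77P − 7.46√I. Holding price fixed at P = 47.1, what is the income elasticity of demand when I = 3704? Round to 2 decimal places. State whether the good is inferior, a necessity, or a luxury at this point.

At P = 47.1, I = 3704: Q = 654.514.
Holding P constant, ∂Q/∂I = -7.46/(2√I) = -0.0612877.
η_I = (∂Q/∂I)·(I/Q) = -0.0612877 × (3704/654.514) = -0.35.
Since η < 0, this is an inferior good.

-0.35 (inferior good)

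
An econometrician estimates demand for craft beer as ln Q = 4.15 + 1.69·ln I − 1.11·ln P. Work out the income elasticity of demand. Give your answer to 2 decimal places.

1.69

In a log-linear demand, the coefficient on ln I is the income elasticity.
So η = 1.69.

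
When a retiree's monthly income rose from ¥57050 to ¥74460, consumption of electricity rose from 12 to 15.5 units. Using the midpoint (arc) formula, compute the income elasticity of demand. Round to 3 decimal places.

0.961

ΔQ = 15.5 − 12 = 3.5; midpoint Q̄ = (12 + 15.5)/2 = 13.75.
ΔI = 74460 − 57050 = 17410; midpoint Ī = (57050 + 74460)/2 = 65755.
η = (ΔQ/Q̄) ÷ (ΔI/Ī) = (3.5/13.75) ÷ (17410/65755) = 0.961.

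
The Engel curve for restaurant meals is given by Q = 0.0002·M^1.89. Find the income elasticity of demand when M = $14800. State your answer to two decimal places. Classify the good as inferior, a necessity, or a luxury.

For Q = A·M^β the income elasticity is constant and equal to β.
Here β = 1.89, so η = 1.89.
Since η > 1, the good is a luxury.

1.89 (luxury)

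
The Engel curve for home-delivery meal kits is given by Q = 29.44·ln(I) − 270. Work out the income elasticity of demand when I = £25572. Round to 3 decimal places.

At I = 25572: Q = 28.794.
dQ/dI = 29.44/I = 0.00115126 at this income.
η = (dQ/dI)·(I/Q) = 0.00115126 × (25572/28.794) = 1.022.

1.022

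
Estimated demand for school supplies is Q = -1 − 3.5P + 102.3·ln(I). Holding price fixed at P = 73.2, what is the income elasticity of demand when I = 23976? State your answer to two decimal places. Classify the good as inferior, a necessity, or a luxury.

0.13 (necessity)

At P = 73.2, I = 23976: Q = 774.476.
Holding P constant, ∂Q/∂I = 102.3/I = 0.00426677.
η_I = (∂Q/∂I)·(I/Q) = 0.00426677 × (23976/774.476) = 0.13.
Since 0 < η < 1, this is a necessity.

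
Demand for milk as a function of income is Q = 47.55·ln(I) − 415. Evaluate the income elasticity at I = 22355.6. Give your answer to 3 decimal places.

0.777

At I = 22355.6: Q = 61.205.
dQ/dI = 47.55/I = 0.00212698 at this income.
η = (dQ/dI)·(I/Q) = 0.00212698 × (22355.6/61.205) = 0.777.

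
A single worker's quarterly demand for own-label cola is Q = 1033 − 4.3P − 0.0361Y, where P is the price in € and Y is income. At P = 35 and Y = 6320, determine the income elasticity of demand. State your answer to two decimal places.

-0.35

At P = 35, Y = 6320: Q = 654.348.
Holding P constant, ∂Q/∂Y = −0.0361.
η_Y = (∂Q/∂Y)·(Y/Q) = -0.0361 × (6320/654.348) = -0.35.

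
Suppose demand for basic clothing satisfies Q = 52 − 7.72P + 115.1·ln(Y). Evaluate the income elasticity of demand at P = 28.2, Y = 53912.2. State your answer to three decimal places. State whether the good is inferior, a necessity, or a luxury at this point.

0.106 (necessity)

At P = 28.2, Y = 53912.2: Q = 1088.323.
Holding P constant, ∂Q/∂Y = 115.1/Y = 0.00213495.
η_Y = (∂Q/∂Y)·(Y/Q) = 0.00213495 × (53912.2/1088.323) = 0.106.
Since 0 < η < 1, this is a necessity.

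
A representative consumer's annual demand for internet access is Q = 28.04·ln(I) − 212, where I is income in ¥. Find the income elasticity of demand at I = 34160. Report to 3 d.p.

At I = 34160: Q = 80.704.
dQ/dI = 28.04/I = 0.000820843 at this income.
η = (dQ/dI)·(I/Q) = 0.000820843 × (34160/80.704) = 0.347.

0.347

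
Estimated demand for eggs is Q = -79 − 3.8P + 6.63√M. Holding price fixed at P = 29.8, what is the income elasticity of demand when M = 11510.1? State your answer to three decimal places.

0.685

At P = 29.8, M = 11510.1: Q = 519.060.
Holding P constant, ∂Q/∂M = 6.63/(2√M) = 0.030899.
η_M = (∂Q/∂M)·(M/Q) = 0.030899 × (11510.1/519.060) = 0.685.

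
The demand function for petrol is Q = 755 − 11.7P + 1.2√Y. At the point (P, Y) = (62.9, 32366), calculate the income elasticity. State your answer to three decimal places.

At P = 62.9, Y = 32366: Q = 234.957.
Holding P constant, ∂Q/∂Y = 1.2/(2√Y) = 0.00333508.
η_Y = (∂Q/∂Y)·(Y/Q) = 0.00333508 × (32366/234.957) = 0.459.

0.459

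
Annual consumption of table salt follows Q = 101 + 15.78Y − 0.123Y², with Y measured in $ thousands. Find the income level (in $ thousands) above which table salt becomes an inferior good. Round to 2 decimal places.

dQ/dY = 15.78 − 0.246Y.
The good is inferior where dQ/dY < 0. Setting dQ/dY = 0 gives Y = 15.78 / 0.246 = 64.15.

64.15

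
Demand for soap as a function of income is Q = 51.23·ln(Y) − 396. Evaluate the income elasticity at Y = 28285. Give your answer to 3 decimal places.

At Y = 28285: Q = 129.112.
dQ/dY = 51.23/Y = 0.00181121 at this income.
η = (dQ/dY)·(Y/Q) = 0.00181121 × (28285/129.112) = 0.397.

0.397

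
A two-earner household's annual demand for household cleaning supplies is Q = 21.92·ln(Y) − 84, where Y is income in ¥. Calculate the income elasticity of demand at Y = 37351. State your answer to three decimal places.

At Y = 37351: Q = 146.776.
dQ/dY = 21.92/Y = 0.000586865 at this income.
η = (dQ/dY)·(Y/Q) = 0.000586865 × (37351/146.776) = 0.149.

0.149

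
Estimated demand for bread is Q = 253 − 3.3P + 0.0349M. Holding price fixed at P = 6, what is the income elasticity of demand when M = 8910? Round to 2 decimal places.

At P = 6, M = 8910: Q = 544.159.
Holding P constant, ∂Q/∂M = 0.0349.
η_M = (∂Q/∂M)·(M/Q) = 0.0349 × (8910/544.159) = 0.57.

0.57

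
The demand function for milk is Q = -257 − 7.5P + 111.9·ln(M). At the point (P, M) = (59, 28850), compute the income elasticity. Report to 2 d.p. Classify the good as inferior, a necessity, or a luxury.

0.25 (necessity)

At P = 59, M = 28850: Q = 449.698.
Holding P constant, ∂Q/∂M = 111.9/M = 0.00387868.
η_M = (∂Q/∂M)·(M/Q) = 0.00387868 × (28850/449.698) = 0.25.
Since 0 < η < 1, this is a necessity.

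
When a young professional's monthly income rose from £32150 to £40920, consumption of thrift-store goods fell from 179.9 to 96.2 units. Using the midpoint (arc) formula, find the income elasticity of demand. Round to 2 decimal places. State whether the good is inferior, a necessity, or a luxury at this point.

-2.53 (inferior good)

ΔQ = 96.2 − 179.9 = -83.7; midpoint Q̄ = (179.9 + 96.2)/2 = 138.05.
ΔI = 40920 − 32150 = 8770; midpoint Ī = (32150 + 40920)/2 = 36535.
η = (ΔQ/Q̄) ÷ (ΔI/Ī) = (-83.7/138.05) ÷ (8770/36535) = -2.53.
η < 0 ⇒ inferior good.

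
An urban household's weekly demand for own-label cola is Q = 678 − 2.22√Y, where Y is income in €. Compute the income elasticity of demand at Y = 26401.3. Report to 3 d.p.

At Y = 26401.3: Q = 317.284.
dQ/dY = -2.22/(2√Y) = -0.00683141 at this income.
η = (dQ/dY)·(Y/Q) = -0.00683141 × (26401.3/317.284) = -0.568.

-0.568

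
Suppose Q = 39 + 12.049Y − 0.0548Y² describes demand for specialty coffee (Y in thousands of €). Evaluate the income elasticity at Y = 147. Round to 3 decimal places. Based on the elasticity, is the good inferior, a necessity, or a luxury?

-0.954 (inferior good)

At Y = 147: Q = 626.0298.
dQ/dY = 12.049 − 0.1096Y = -4.06220.
η = (dQ/dY)·(Y/Q) = -4.06220 × (147/626.0298) = -0.954.
η < 0 ⇒ inferior good.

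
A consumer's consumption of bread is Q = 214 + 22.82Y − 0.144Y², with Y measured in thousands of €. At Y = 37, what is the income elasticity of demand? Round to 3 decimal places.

0.523

At Y = 37: Q = 861.2040.
dQ/dY = 22.82 − 0.288Y = 12.16400.
η = (dQ/dY)·(Y/Q) = 12.16400 × (37/861.2040) = 0.523.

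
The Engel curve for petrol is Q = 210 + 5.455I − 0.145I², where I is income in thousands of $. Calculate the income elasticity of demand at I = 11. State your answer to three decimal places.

At I = 11: Q = 252.4600.
dQ/dI = 5.455 − 0.29I = 2.26500.
η = (dQ/dI)·(I/Q) = 2.26500 × (11/252.4600) = 0.099.

0.099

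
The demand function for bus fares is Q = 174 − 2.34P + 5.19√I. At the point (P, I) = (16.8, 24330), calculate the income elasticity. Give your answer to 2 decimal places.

At P = 16.8, I = 24330: Q = 944.228.
Holding P constant, ∂Q/∂I = 5.19/(2√I) = 0.0166367.
η_I = (∂Q/∂I)·(I/Q) = 0.0166367 × (24330/944.228) = 0.43.

0.43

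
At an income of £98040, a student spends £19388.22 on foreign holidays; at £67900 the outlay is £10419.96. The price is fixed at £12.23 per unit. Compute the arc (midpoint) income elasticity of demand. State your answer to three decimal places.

1.656

With a constant price, Q₁ = 19388.22/12.23 = 1585.300 and Q₂ = 10419.96/12.23 = 852.000 (equivalently, work directly with expenditure since P cancels).
Midpoint %ΔQ = (10419.96 − 19388.22)/14904.09 = -0.60173; midpoint %ΔI = (67900 − 98040)/82970 = -0.36326.
η = -0.60173 / -0.36326 = 1.656.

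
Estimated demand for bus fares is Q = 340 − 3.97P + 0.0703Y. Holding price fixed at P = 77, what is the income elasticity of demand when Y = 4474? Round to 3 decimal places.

At P = 77, Y = 4474: Q = 348.832.
Holding P constant, ∂Q/∂Y = 0.0703.
η_Y = (∂Q/∂Y)·(Y/Q) = 0.0703 × (4474/348.832) = 0.902.

0.902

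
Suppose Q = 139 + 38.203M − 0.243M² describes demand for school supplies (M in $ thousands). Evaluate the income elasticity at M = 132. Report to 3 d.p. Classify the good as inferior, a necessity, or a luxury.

-3.614 (inferior good)

At M = 132: Q = 947.7640.
dQ/dM = 38.203 − 0.486M = -25.94900.
η = (dQ/dM)·(M/Q) = -25.94900 × (132/947.7640) = -3.614.
η < 0 ⇒ inferior good.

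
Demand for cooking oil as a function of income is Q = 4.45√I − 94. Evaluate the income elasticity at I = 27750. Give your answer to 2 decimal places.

0.57

At I = 27750: Q = 647.296.
dQ/dI = 4.45/(2√I) = 0.0133567 at this income.
η = (dQ/dI)·(I/Q) = 0.0133567 × (27750/647.296) = 0.57.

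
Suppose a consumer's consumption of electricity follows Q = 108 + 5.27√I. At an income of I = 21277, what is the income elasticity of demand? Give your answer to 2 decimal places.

0.44

At I = 21277: Q = 876.716.
dQ/dI = 5.27/(2√I) = 0.0180645 at this income.
η = (dQ/dI)·(I/Q) = 0.0180645 × (21277/876.716) = 0.44.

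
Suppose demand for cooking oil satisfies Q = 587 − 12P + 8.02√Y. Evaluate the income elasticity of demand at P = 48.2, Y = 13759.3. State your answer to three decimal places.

0.495

At P = 48.2, Y = 13759.3: Q = 949.346.
Holding P constant, ∂Q/∂Y = 8.02/(2√Y) = 0.0341858.
η_Y = (∂Q/∂Y)·(Y/Q) = 0.0341858 × (13759.3/949.346) = 0.495.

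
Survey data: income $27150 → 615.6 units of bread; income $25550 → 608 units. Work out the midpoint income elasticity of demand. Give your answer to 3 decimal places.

ΔQ = 608 − 615.6 = -7.6; midpoint Q̄ = (615.6 + 608)/2 = 611.8.
ΔI = 25550 − 27150 = -1600; midpoint Ī = (27150 + 25550)/2 = 26350.
η = (ΔQ/Q̄) ÷ (ΔI/Ī) = (-7.6/611.8) ÷ (-1600/26350) = 0.205.

0.205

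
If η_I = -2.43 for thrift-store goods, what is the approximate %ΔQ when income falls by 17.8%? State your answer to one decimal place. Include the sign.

43.3%

%ΔQ ≈ η × %ΔI = -2.43 × (-17.8%) = 43.3%.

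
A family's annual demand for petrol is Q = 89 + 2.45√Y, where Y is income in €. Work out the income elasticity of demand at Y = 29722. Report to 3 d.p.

At Y = 29722: Q = 511.382.
dQ/dY = 2.45/(2√Y) = 0.00710554 at this income.
η = (dQ/dY)·(Y/Q) = 0.00710554 × (29722/511.382) = 0.413.

0.413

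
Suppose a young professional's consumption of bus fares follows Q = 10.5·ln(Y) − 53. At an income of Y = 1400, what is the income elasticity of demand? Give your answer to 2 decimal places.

At Y = 1400: Q = 23.064.
dQ/dY = 10.5/Y = 0.0075 at this income.
η = (dQ/dY)·(Y/Q) = 0.0075 × (1400/23.064) = 0.46.

0.46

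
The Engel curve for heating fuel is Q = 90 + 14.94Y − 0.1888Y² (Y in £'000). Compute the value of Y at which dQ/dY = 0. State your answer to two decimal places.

dQ/dY = 14.94 − 0.3776Y.
The good is inferior where dQ/dY < 0. Setting dQ/dY = 0 gives Y = 14.94 / 0.3776 = 39.57.

39.57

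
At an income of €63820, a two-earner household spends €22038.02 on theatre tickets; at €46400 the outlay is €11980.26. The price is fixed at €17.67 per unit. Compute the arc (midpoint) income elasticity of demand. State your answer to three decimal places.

With a constant price, Q₁ = 22038.02/17.67 = 1247.200 and Q₂ = 11980.26/17.67 = 678.000 (equivalently, work directly with expenditure since P cancels).
Midpoint %ΔQ = (11980.26 − 22038.02)/17009.14 = -0.59132; midpoint %ΔI = (46400 − 63820)/55110 = -0.31610.
η = -0.59132 / -0.31610 = 1.871.

1.871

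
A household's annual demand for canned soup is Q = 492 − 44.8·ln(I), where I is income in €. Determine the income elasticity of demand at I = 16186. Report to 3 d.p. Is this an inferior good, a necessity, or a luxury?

-0.775 (inferior good)

At I = 16186: Q = 57.803.
dQ/dI = -44.8/I = -0.00276782 at this income.
η = (dQ/dI)·(I/Q) = -0.00276782 × (16186/57.803) = -0.775.
Since η < 0, the good is an inferior good.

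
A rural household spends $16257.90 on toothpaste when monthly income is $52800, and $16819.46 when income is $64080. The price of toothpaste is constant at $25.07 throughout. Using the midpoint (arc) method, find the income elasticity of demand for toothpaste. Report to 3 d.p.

With a constant price, Q₁ = 16257.90/25.07 = 648.500 and Q₂ = 16819.46/25.07 = 670.900 (equivalently, work directly with expenditure since P cancels).
Midpoint %ΔQ = (16819.46 − 16257.90)/16538.68 = 0.03395; midpoint %ΔI = (64080 − 52800)/58440 = 0.19302.
η = 0.03395 / 0.19302 = 0.176.

0.176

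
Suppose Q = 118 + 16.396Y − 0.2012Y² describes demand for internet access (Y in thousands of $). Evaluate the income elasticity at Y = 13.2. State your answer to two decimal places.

0.49

At Y = 13.2: Q = 299.3701.
dQ/dY = 16.396 − 0.4024Y = 11.08432.
η = (dQ/dY)·(Y/Q) = 11.08432 × (13.2/299.3701) = 0.49.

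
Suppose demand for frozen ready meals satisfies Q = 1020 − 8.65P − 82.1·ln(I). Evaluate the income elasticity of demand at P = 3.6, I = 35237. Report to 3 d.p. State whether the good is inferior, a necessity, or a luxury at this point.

At P = 3.6, I = 35237: Q = 129.285.
Holding P constant, ∂Q/∂I = -82.1/I = -0.00232994.
η_I = (∂Q/∂I)·(I/Q) = -0.00232994 × (35237/129.285) = -0.635.
Since η < 0, this is an inferior good.

-0.635 (inferior good)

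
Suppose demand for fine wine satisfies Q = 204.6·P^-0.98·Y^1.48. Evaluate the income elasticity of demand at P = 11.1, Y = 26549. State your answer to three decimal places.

For a multiplicative demand Q = A·P^α·Y^β, the income elasticity is β everywhere.
Here β = 1.48, so η = 1.480.

1.480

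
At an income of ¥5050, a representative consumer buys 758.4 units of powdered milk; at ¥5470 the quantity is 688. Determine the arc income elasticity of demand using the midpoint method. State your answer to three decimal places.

-1.219

ΔQ = 688 − 758.4 = -70.4; midpoint Q̄ = (758.4 + 688)/2 = 723.2.
ΔI = 5470 − 5050 = 420; midpoint Ī = (5050 + 5470)/2 = 5260.
η = (ΔQ/Q̄) ÷ (ΔI/Ī) = (-70.4/723.2) ÷ (420/5260) = -1.219.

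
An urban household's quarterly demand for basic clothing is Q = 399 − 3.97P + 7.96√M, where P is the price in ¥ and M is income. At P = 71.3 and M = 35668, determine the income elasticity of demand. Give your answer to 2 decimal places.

0.46

At P = 71.3, M = 35668: Q = 1619.263.
Holding P constant, ∂Q/∂M = 7.96/(2√M) = 0.0210738.
η_M = (∂Q/∂M)·(M/Q) = 0.0210738 × (35668/1619.263) = 0.46.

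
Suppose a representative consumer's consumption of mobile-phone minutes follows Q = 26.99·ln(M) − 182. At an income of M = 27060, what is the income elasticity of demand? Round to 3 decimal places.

At M = 27060: Q = 93.455.
dQ/dM = 26.99/M = 0.000997413 at this income.
η = (dQ/dM)·(M/Q) = 0.000997413 × (27060/93.455) = 0.289.

0.289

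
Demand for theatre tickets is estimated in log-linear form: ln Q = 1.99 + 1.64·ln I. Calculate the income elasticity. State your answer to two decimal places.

1.64

In a log-linear demand, the coefficient on ln I is the income elasticity.
So η = 1.64.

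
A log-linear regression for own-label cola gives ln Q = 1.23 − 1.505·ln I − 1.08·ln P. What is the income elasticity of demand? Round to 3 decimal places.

-1.505

In a log-linear demand, the coefficient on ln I is the income elasticity.
So η = -1.505.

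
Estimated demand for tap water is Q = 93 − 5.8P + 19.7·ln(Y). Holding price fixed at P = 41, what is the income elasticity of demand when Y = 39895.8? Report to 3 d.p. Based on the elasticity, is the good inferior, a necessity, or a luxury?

0.308 (necessity)

At P = 41, Y = 39895.8: Q = 63.902.
Holding P constant, ∂Q/∂Y = 19.7/Y = 0.000493786.
η_Y = (∂Q/∂Y)·(Y/Q) = 0.000493786 × (39895.8/63.902) = 0.308.
Since 0 < η < 1, this is a necessity.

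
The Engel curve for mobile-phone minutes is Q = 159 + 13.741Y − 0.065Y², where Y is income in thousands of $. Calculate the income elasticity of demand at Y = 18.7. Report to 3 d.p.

At Y = 18.7: Q = 393.2269.
dQ/dY = 13.741 − 0.13Y = 11.31000.
η = (dQ/dY)·(Y/Q) = 11.31000 × (18.7/393.2269) = 0.538.

0.538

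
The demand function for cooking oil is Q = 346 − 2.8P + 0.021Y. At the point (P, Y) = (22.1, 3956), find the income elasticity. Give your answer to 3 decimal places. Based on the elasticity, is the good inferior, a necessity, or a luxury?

At P = 22.1, Y = 3956: Q = 367.196.
Holding P constant, ∂Q/∂Y = 0.021.
η_Y = (∂Q/∂Y)·(Y/Q) = 0.021 × (3956/367.196) = 0.226.
Since 0 < η < 1, this is a necessity.

0.226 (necessity)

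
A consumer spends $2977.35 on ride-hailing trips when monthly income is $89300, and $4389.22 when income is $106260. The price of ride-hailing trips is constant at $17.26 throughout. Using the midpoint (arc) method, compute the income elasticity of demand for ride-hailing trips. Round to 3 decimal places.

With a constant price, Q₁ = 2977.35/17.26 = 172.500 and Q₂ = 4389.22/17.26 = 254.300 (equivalently, work directly with expenditure since P cancels).
Midpoint %ΔQ = (4389.22 − 2977.35)/3683.29 = 0.38332; midpoint %ΔI = (106260 − 89300)/97780 = 0.17345.
η = 0.38332 / 0.17345 = 2.210.

2.210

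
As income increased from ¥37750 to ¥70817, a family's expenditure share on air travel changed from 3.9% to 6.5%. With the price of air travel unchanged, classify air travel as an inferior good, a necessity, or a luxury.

The budget share rises as income rises, so η > 1.

luxury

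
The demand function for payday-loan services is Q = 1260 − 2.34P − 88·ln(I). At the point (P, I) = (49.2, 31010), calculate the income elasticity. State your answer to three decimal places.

At P = 49.2, I = 31010: Q = 234.770.
Holding P constant, ∂Q/∂I = -88/I = -0.00283779.
η_I = (∂Q/∂I)·(I/Q) = -0.00283779 × (31010/234.770) = -0.375.

-0.375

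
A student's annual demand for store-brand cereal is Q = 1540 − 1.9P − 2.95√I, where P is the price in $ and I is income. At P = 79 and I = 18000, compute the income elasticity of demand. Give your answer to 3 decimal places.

-0.199

At P = 79, I = 18000: Q = 994.116.
Holding P constant, ∂Q/∂I = -2.95/(2√I) = -0.010994.
η_I = (∂Q/∂I)·(I/Q) = -0.010994 × (18000/994.116) = -0.199.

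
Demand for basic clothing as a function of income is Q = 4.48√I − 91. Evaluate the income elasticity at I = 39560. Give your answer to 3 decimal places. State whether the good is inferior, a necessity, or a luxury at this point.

0.557 (necessity)

At I = 39560: Q = 800.058.
dQ/dI = 4.48/(2√I) = 0.0112621 at this income.
η = (dQ/dI)·(I/Q) = 0.0112621 × (39560/800.058) = 0.557.
Since 0 < η < 1, the good is a necessity.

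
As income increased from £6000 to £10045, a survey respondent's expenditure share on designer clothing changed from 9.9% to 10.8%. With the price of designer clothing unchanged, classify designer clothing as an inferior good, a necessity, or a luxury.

luxury

The budget share rises as income rises, so η > 1.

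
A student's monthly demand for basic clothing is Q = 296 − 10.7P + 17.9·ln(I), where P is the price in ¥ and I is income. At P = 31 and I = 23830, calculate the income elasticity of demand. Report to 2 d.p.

At P = 31, I = 23830: Q = 144.709.
Holding P constant, ∂Q/∂I = 17.9/I = 0.000751154.
η_I = (∂Q/∂I)·(I/Q) = 0.000751154 × (23830/144.709) = 0.12.

0.12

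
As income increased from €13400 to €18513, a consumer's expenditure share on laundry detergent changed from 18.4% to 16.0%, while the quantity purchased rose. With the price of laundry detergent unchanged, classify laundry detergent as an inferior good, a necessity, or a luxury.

necessity

Quantity rises but the budget share falls as income rises, so 0 < η < 1.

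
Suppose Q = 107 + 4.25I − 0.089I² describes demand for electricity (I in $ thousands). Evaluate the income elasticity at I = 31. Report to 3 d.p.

At I = 31: Q = 153.2210.
dQ/dI = 4.25 − 0.178I = -1.26800.
η = (dQ/dI)·(I/Q) = -1.26800 × (31/153.2210) = -0.257.

-0.257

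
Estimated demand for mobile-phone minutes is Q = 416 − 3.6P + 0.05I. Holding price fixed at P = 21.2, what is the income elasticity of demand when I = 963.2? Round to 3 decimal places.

0.124

At P = 21.2, I = 963.2: Q = 387.840.
Holding P constant, ∂Q/∂I = 0.05.
η_I = (∂Q/∂I)·(I/Q) = 0.05 × (963.2/387.840) = 0.124.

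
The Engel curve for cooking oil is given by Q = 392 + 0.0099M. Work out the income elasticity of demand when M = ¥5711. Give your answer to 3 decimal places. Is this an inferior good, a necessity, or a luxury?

0.126 (necessity)

At M = 5711: Q = 448.539.
dQ/dM = 0.0099.
η = (dQ/dM)·(M/Q) = 0.0099 × (5711/448.539) = 0.126.
Since 0 < η < 1, the good is a necessity.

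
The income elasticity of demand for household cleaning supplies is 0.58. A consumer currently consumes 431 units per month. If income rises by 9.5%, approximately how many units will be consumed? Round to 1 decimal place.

%ΔQ ≈ η × %ΔI = 0.58 × 9.5% = 5.51%.
New Q ≈ 431 × (1 + 0.0551) = 454.7.

454.7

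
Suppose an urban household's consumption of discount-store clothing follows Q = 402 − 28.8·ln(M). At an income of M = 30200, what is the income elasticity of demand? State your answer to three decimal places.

At M = 30200: Q = 104.911.
dQ/dM = -28.8/M = -0.000953642 at this income.
η = (dQ/dM)·(M/Q) = -0.000953642 × (30200/104.911) = -0.275.

-0.275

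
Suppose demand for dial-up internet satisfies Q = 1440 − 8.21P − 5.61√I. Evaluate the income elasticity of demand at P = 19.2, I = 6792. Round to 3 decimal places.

At P = 19.2, I = 6792: Q = 820.028.
Holding P constant, ∂Q/∂I = -5.61/(2√I) = -0.0340356.
η_I = (∂Q/∂I)·(I/Q) = -0.0340356 × (6792/820.028) = -0.282.

-0.282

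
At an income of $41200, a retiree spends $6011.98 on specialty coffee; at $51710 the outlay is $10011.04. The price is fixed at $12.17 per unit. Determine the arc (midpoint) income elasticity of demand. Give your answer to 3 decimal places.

2.206

With a constant price, Q₁ = 6011.98/12.17 = 494.000 and Q₂ = 10011.04/12.17 = 822.600 (equivalently, work directly with expenditure since P cancels).
Midpoint %ΔQ = (10011.04 − 6011.98)/8011.51 = 0.49916; midpoint %ΔI = (51710 − 41200)/46455 = 0.22624.
η = 0.49916 / 0.22624 = 2.206.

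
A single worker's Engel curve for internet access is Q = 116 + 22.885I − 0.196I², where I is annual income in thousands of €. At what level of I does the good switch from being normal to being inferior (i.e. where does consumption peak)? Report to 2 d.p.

58.38

dQ/dI = 22.885 − 0.392I.
The good is inferior where dQ/dI < 0. Setting dQ/dI = 0 gives I = 22.885 / 0.392 = 58.38.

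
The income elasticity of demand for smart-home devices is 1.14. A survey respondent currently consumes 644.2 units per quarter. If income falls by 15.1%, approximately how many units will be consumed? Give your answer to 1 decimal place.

533.3

%ΔQ ≈ η × %ΔI = 1.14 × (-15.1%) = -17.214%.
New Q ≈ 644.2 × (1 − 0.17214) = 533.3.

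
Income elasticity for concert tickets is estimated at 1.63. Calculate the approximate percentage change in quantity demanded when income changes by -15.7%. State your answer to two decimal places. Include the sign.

%ΔQ ≈ η × %ΔI = 1.63 × (-15.7%) = -25.59%.

-25.59%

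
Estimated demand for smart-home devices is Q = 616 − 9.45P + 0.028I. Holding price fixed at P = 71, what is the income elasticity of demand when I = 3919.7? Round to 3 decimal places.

At P = 71, I = 3919.7: Q = 54.802.
Holding P constant, ∂Q/∂I = 0.028.
η_I = (∂Q/∂I)·(I/Q) = 0.028 × (3919.7/54.802) = 2.003.

2.003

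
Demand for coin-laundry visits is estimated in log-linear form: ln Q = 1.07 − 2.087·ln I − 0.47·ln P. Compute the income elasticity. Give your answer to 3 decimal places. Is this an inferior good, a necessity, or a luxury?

-2.087 (inferior good)

In a log-linear demand, the coefficient on ln I is the income elasticity.
So η = -2.087.
η < 0 ⇒ inferior good.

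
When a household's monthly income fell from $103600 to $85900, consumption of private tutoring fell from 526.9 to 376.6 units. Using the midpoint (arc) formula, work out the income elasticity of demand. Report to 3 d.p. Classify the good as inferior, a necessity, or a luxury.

ΔQ = 376.6 − 526.9 = -150.3; midpoint Q̄ = (526.9 + 376.6)/2 = 451.75.
ΔI = 85900 − 103600 = -17700; midpoint Ī = (103600 + 85900)/2 = 94750.
η = (ΔQ/Q̄) ÷ (ΔI/Ī) = (-150.3/451.75) ÷ (-17700/94750) = 1.781.
η > 1 ⇒ luxury.

1.781 (luxury)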